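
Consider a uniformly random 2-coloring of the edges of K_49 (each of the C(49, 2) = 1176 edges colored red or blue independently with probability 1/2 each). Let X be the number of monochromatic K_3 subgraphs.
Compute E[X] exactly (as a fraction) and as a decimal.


Let X = Σ_S X_S over the C(49, 3) = 18424 subsets S of size 3, where X_S = 1 if the K_3 on S is monochromatic.
For a fixed S, the K_3 on S has C(3, 2) = 3 edges. P[all 3 edges red] = (1/2)^3, and likewise for blue, so P[monochromatic] = 2·(1/2)^3 = 2^{1 − 3} = 1/4.
By linearity: E[X] = C(49, 3) · 2^{1 − 3} = 18424 · 1/4 = 4606.
Numerically: E[X] ≈ 4606.000000.

E[X] = C(49,3)·2^(1−C(3,2)) = 4606 ≈ 4606.000000.


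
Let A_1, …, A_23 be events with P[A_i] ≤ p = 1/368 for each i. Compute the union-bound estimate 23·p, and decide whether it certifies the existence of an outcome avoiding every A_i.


Union bound: P[∪_{i=1}^{23} A_i] ≤ Σ_i P[A_i] ≤ 23·p = 23·(1/368) = 1/16.
Numerically: 1/16 ≈ 0.06250.
Is 1/16 < 1? YES.
Since P[∪ A_i] ≤ 1/16 < 1, the complement has P[∩ A_i^c] ≥ 1 − 1/16 = 15/16 > 0, so some outcome avoids every A_i.

23·p = 1/16 ≈ 0.06250; existence CERTIFIED by the union bound.


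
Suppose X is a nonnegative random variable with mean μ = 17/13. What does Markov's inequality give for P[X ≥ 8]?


μ = E[X] = 17/13, a = 8.
Markov: P[X ≥ 8] ≤ μ/a = (17/13)/8 = 17/104.
Numerically: ≈ 0.163462.
(Since a = 8 > μ = 1.307692, the bound 17/104 is < 1 and informative.)

P[X ≥ 8] ≤ 17/104 ≈ 0.163462.


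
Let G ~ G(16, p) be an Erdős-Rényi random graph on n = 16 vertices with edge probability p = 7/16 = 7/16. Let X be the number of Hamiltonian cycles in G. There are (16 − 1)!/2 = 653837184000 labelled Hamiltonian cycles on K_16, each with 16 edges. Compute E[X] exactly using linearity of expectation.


K_16 has (16 − 1)!/2 = 653837184000 labelled Hamiltonian cycles.
For each such Hamiltonian cycle H, let X_H = 1 if all 16 edges of H are present in G. Then P[X_H = 1] = p^{16} = (7/16)^{16} = 33232930569601/18446744073709551616.
By linearity of expectation: E[X] = Σ_H E[X_H] = 653837184000 · p^{16} = 653837184000 · 33232930569601/18446744073709551616 = 21219654042671322112875/18014398509481984.
Numerically: E[X] ≈ 1.1779e+06.

E[X] = 653837184000 · (7/16)^{16} = 21219654042671322112875/18014398509481984 ≈ 1.1779e+06.


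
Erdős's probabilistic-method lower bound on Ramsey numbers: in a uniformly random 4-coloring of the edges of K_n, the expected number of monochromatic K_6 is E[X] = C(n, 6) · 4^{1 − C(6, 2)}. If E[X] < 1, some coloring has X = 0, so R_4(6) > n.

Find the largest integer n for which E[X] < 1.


We need C(n, 6) · 4^{1 − 15} < 1, i.e. C(n, 6) < 4^{15 − 1} = 268435456.
Check values of n near the boundary:
  n = 73: C(73, 6) = 170230452; 170230452 < 268435456? YES
  n = 74: C(74, 6) = 185250786; 185250786 < 268435456? YES
  n = 75: C(75, 6) = 201359550; 201359550 < 268435456? YES
  n = 76: C(76, 6) = 218618940; 218618940 < 268435456? YES
  n = 77: C(77, 6) = 237093780; 237093780 < 268435456? YES
  n = 78: C(78, 6) = 256851595; 256851595 < 268435456? YES
  n = 79: C(79, 6) = 277962685; 277962685 < 268435456? NO
  n = 80: C(80, 6) = 300500200; 300500200 < 268435456? NO
The largest n with C(n, 6) < 268435456 is n = 78 (where E[X] = 256851595/268435456 ≈ 0.9568468). Hence R_4(6) > 78, i.e. R_4(6) ≥ 79.

Largest n = 78; hence R_4(6) > 78.


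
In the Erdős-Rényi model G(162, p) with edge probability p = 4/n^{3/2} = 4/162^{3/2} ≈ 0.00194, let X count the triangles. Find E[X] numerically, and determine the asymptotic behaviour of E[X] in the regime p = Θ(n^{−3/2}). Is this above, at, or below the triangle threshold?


Number of potential triangles: C(162, 3) = 695520.
Each occurs with probability p³ ≈ (0.00194)³ ≈ 7.30066e-09.
By linearity: E[X] = C(162, 3)·p³ ≈ 695520 · 7.30066e-09 ≈ 0.005.
Since α = 3/2 > 1, p = c/n^{3/2} = o(1/n) is below the triangle threshold p ~ 1/n. Asymptotically E[X] ~ (c³/6)·n^{3(1−α)} = (4³/6)·n^{-1.5} → 0, so by Markov's inequality G has no triangles w.h.p.

E[X] ≈ 0.005; in regime p = Θ(1/n^{3/2}) E[X] tends to 0 (below the triangle threshold p ~ 1/n).


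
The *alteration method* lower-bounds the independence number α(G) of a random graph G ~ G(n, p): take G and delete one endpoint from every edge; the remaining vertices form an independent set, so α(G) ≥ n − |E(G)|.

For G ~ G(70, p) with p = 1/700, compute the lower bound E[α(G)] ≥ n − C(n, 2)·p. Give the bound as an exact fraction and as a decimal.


E[|E(G)|] = C(70, 2)·p = 2415 · (1/700) = 69/20.
E[α(G)] ≥ n − E[|E(G)|] = 70 − 69/20 = 1331/20.
Numerically: ≈ 66.5500.
(This is only a lower bound; the true E[α(G)] may be larger.)

E[α(G)] ≥ 1331/20 ≈ 66.5500.


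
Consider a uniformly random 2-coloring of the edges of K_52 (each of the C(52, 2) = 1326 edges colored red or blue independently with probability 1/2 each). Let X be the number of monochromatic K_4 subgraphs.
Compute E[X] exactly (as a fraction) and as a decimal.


Let X = Σ_S X_S over the C(52, 4) = 270725 subsets S of size 4, where X_S = 1 if the K_4 on S is monochromatic.
For a fixed S, the K_4 on S has C(4, 2) = 6 edges. P[all 6 edges red] = (1/2)^6, and likewise for blue, so P[monochromatic] = 2·(1/2)^6 = 2^{1 − 6} = 1/32.
By linearity: E[X] = C(52, 4) · 2^{1 − 6} = 270725 · 1/32 = 270725/32.
Numerically: E[X] ≈ 8460.15625.

E[X] = C(52,4)·2^(1−C(4,2)) = 270725/32 ≈ 8460.15625.


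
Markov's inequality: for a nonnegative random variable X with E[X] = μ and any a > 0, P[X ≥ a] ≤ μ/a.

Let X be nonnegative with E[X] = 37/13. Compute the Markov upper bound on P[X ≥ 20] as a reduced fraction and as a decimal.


μ = E[X] = 37/13, a = 20.
Markov: P[X ≥ 20] ≤ μ/a = (37/13)/20 = 37/260.
Numerically: ≈ 0.142.
(Since a = 20 > μ = 2.846, the bound 37/260 is < 1 and informative.)

P[X ≥ 20] ≤ 37/260 ≈ 0.142.


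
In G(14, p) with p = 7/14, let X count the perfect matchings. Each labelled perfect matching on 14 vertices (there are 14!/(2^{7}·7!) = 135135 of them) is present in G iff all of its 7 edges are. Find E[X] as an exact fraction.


K_14 has 14!/(2^{7}·7!) = 135135 labelled perfect matchings.
For each such perfect matching H, let X_H = 1 if all 7 edges of H are present in G. Then P[X_H = 1] = p^{7} = (1/2)^{7} = 1/128.
By linearity: E[X] = Σ_H E[X_H] = 135135 · p^{7} = 135135 · 1/128 = 135135/128.
Numerically: E[X] ≈ 1055.74.

E[X] = 135135 · (1/2)^{7} = 135135/128 ≈ 1055.74.


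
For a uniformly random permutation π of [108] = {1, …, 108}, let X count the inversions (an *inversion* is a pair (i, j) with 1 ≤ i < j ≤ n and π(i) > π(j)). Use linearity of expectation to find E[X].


Write X = Σ X_I over the C(108, 2) = 5778 pairs i < j, with X_I the indicator of one inversion.
There are 5778 indicators.
For each fixed pair i < j, the values π(i) and π(j) are two distinct elements of {1, …, 108} in uniformly random order; by symmetry P[π(i) > π(j)] = 1/2.
By linearity: E[X] = 5778 · (1/2) = C(108, 2) · (1/2) = 5778/2 = 2889 ≈ 2889.000000.

E[X] = 2889 = 2889.000000.


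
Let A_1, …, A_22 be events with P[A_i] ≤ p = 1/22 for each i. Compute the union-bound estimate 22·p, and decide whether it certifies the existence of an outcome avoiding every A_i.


Union bound: P[∪_{i=1}^{22} A_i] ≤ Σ_i P[A_i] ≤ 22·p = 22·(1/22) = 1.
Numerically: 1 ≈ 1.0000.
Is 1 < 1? NO.
Since the bound 1 is ≥ 1, the union bound is uninformative here; it does NOT by itself certify existence.

22·p = 1 ≈ 1.0000; existence NOT certified by the union bound.


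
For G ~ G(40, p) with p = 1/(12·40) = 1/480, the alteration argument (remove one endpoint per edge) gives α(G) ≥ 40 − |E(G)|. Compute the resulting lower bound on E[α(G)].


E[|E(G)|] = C(40, 2)·p = 780 · (1/480) = 13/8.
E[α(G)] ≥ n − E[|E(G)|] = 40 − 13/8 = 307/8.
Numerically: ≈ 38.3750.
(This is only a lower bound; the true E[α(G)] may be larger.)

E[α(G)] ≥ 307/8 ≈ 38.3750.


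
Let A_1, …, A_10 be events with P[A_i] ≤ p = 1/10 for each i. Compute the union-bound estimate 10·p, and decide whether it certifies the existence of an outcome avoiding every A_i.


Union bound: P[∪_{i=1}^{10} A_i] ≤ Σ_i P[A_i] ≤ 10·p = 10·(1/10) = 1.
Numerically: 1 ≈ 1.000000.
Is 1 < 1? NO.
Since the bound 1 is ≥ 1, the union bound is uninformative here; it does NOT by itself certify existence.

10·p = 1 ≈ 1.000000; existence NOT certified by the union bound.


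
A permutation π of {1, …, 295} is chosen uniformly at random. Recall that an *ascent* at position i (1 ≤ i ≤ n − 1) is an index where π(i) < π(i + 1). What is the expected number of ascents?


Write X = Σ X_I over i = 1, …, 294, with X_I the indicator of one ascent.
There are 294 indicators.
For each fixed i, the pair (π(i), π(i+1)) is a uniformly random ordered pair of distinct values from {1, …, 295}; by symmetry P[π(i) < π(i+1)] = 1/2.
By linearity: E[X] = 294 · (1/2) = (295 − 1) · (1/2) = 147 ≈ 147.00000.

E[X] = 147 = 147.00000.


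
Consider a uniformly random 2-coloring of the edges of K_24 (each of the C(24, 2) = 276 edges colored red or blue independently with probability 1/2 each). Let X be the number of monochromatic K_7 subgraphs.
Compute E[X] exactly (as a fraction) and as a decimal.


Let X = Σ_S X_S over the C(24, 7) = 346104 subsets S of size 7, where X_S = 1 if the K_7 on S is monochromatic.
For a fixed S, the K_7 on S has C(7, 2) = 21 edges. P[all 21 edges red] = (1/2)^21, and likewise for blue, so P[monochromatic] = 2·(1/2)^21 = 2^{1 − 21} = 1/1048576.
By linearity of expectation: E[X] = C(24, 7) · 2^{1 − 21} = 346104 · 1/1048576 = 43263/131072.
Numerically: E[X] ≈ 0.330070.

E[X] = C(24,7)·2^(1−C(7,2)) = 43263/131072 ≈ 0.330070.


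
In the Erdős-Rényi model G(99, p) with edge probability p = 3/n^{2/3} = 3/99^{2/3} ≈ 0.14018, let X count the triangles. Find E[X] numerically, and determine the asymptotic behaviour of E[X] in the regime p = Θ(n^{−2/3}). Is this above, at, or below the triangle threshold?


Number of potential triangles: C(99, 3) = 156849.
Each occurs with probability p³ ≈ (0.14018)³ ≈ 2.7548209e-03.
By linearity: E[X] = C(99, 3)·p³ ≈ 156849 · 2.7548209e-03 ≈ 432.09091.
Since α = 2/3 < 1, p = c/n^{2/3} ≫ 1/n is above the triangle threshold p ~ 1/n. Asymptotically E[X] ~ (c³/6)·n^{3(1−α)} = (3³/6)·n^{1} → ∞; triangles are abundant w.h.p.

E[X] ≈ 432.09091; in regime p = Θ(1/n^{2/3}) E[X] diverges (above the triangle threshold p ~ 1/n).


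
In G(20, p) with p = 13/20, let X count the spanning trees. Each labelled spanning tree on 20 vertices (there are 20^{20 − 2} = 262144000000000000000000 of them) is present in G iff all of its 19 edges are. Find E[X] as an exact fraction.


K_20 has 20^{20 − 2} = 262144000000000000000000 labelled spanning trees.
For each such spanning tree H, let X_H = 1 if all 19 edges of H are present in G. Then P[X_H = 1] = p^{19} = (13/20)^{19} = 1461920290375446110677/5242880000000000000000000.
By linearity: E[X] = Σ_H E[X_H] = 262144000000000000000000 · p^{19} = 262144000000000000000000 · 1461920290375446110677/5242880000000000000000000 = 1461920290375446110677/20.
Numerically: E[X] ≈ 7.3096e+19.

E[X] = 262144000000000000000000 · (13/20)^{19} = 1461920290375446110677/20 ≈ 7.3096e+19.


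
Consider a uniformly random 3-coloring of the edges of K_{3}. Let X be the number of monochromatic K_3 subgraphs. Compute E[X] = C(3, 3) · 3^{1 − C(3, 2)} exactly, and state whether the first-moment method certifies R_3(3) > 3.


E[X] = C(3, 3) · 3^{1 − 3} = 1 · 3^{−2} = 1/9.
As a reduced fraction: E[X] = 1/9 ≈ 0.1111111.
Is E[X] < 1? YES.
Since E[X] < 1, there exists a 3-coloring of K_{3} with no monochromatic K_3; hence R_3(3) > 3.

E[X] = 1/9 ≈ 0.1111111; E[X] < 1, so R_3(3) > 3.


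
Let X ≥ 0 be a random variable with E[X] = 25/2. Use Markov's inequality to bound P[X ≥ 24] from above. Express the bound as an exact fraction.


μ = E[X] = 25/2, a = 24.
Markov: P[X ≥ 24] ≤ μ/a = (25/2)/24 = 25/48.
Numerically: ≈ 0.5208.
(Since a = 24 > μ = 12.5000, the bound 25/48 is < 1 and informative.)

P[X ≥ 24] ≤ 25/48 ≈ 0.5208.


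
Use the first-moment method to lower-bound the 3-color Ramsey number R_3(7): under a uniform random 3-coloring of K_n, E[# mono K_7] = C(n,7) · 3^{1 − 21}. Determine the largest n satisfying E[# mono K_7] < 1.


We need C(n, 7) · 3^{1 − 21} < 1, i.e. C(n, 7) < 3^{21 − 1} = 3486784401.
Check values of n near the boundary:
  n = 76: C(76, 7) = 2186189400; 2186189400 < 3486784401? YES
  n = 77: C(77, 7) = 2404808340; 2404808340 < 3486784401? YES
  n = 78: C(78, 7) = 2641902120; 2641902120 < 3486784401? YES
  n = 79: C(79, 7) = 2898753715; 2898753715 < 3486784401? YES
  n = 80: C(80, 7) = 3176716400; 3176716400 < 3486784401? YES
  n = 81: C(81, 7) = 3477216600; 3477216600 < 3486784401? YES
  n = 82: C(82, 7) = 3801756816; 3801756816 < 3486784401? NO
  n = 83: C(83, 7) = 4151918628; 4151918628 < 3486784401? NO
  n = 84: C(84, 7) = 4529365776; 4529365776 < 3486784401? NO
The largest n with C(n, 7) < 3486784401 is n = 81 (where E[X] = 42928600/43046721 ≈ 0.997256). Hence R_3(7) > 81, i.e. R_3(7) ≥ 82.

Largest n = 81; hence R_3(7) > 81.


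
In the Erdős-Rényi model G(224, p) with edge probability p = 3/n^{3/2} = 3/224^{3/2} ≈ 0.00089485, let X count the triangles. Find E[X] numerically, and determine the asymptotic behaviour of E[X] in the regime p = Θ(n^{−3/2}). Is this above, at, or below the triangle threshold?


Number of potential triangles: C(224, 3) = 1848224.
Each occurs with probability p³ ≈ (0.00089485)³ ≈ 7.1655195e-10.
By linearity: E[X] = C(224, 3)·p³ ≈ 1848224 · 7.1655195e-10 ≈ 0.00132.
Since α = 3/2 > 1, p = c/n^{3/2} = o(1/n) is below the triangle threshold p ~ 1/n. Asymptotically E[X] ~ (c³/6)·n^{3(1−α)} = (3³/6)·n^{-1.5} → 0, so by Markov's inequality G has no triangles w.h.p.

E[X] ≈ 0.00132; in regime p = Θ(1/n^{3/2}) E[X] tends to 0 (below the triangle threshold p ~ 1/n).


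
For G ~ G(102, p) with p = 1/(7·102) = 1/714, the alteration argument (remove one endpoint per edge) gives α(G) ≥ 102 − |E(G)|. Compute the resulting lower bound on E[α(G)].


E[|E(G)|] = C(102, 2)·p = 5151 · (1/714) = 101/14.
E[α(G)] ≥ n − E[|E(G)|] = 102 − 101/14 = 1327/14.
Numerically: ≈ 94.7857.
(This is only a lower bound; the true E[α(G)] may be larger.)

E[α(G)] ≥ 1327/14 ≈ 94.7857.


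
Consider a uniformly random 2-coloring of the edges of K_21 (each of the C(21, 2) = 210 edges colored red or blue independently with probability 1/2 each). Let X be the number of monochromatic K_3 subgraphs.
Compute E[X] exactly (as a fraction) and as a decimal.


Let X = Σ_S X_S over the C(21, 3) = 1330 subsets S of size 3, where X_S = 1 if the K_3 on S is monochromatic.
For a fixed S, the K_3 on S has C(3, 2) = 3 edges. P[all 3 edges red] = (1/2)^3, and likewise for blue, so P[monochromatic] = 2·(1/2)^3 = 2^{1 − 3} = 1/4.
Summing: E[X] = C(21, 3) · 2^{1 − 3} = 1330 · 1/4 = 665/2.
Numerically: E[X] ≈ 332.50000.

E[X] = C(21,3)·2^(1−C(3,2)) = 665/2 ≈ 332.50000.


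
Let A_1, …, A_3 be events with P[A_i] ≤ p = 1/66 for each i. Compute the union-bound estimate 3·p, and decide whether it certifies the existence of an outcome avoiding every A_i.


Union bound: P[∪_{i=1}^{3} A_i] ≤ Σ_i P[A_i] ≤ 3·p = 3·(1/66) = 1/22.
Numerically: 1/22 ≈ 0.045455.
Is 1/22 < 1? YES.
Since P[∪ A_i] ≤ 1/22 < 1, the complement has P[∩ A_i^c] ≥ 1 − 1/22 = 21/22 > 0, so some outcome avoids every A_i.

3·p = 1/22 ≈ 0.045455; existence CERTIFIED by the union bound.


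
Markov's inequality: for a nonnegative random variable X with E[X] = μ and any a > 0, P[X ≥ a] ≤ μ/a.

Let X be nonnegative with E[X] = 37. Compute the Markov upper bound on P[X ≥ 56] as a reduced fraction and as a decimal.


μ = E[X] = 37, a = 56.
Markov: P[X ≥ 56] ≤ μ/a = (37)/56 = 37/56.
Numerically: ≈ 0.66071.
(Since a = 56 > μ = 37.00000, the bound 37/56 is < 1 and informative.)

P[X ≥ 56] ≤ 37/56 ≈ 0.66071.


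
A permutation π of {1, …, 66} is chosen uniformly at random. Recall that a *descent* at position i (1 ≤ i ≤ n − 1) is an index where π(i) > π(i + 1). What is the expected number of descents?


Write X = Σ X_I over i = 1, …, 65, with X_I the indicator of one descent.
There are 65 indicators.
For each fixed i, the pair (π(i), π(i+1)) is a uniformly random ordered pair of distinct values from {1, …, 66}; by symmetry P[π(i) > π(i+1)] = 1/2.
By linearity: E[X] = 65 · (1/2) = (66 − 1) · (1/2) = 65/2 ≈ 32.5000.

E[X] = 65/2 = 32.5000.


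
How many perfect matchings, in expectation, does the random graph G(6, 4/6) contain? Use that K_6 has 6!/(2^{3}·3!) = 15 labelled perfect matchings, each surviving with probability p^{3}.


K_6 has 6!/(2^{3}·3!) = 15 labelled perfect matchings.
For each such perfect matching H, let X_H = 1 if all 3 edges of H are present in G. Then P[X_H = 1] = p^{3} = (2/3)^{3} = 8/27.
Summing the indicators: E[X] = Σ_H E[X_H] = 15 · p^{3} = 15 · 8/27 = 40/9.
Numerically: E[X] ≈ 4.4444.

E[X] = 15 · (2/3)^{3} = 40/9 ≈ 4.4444.


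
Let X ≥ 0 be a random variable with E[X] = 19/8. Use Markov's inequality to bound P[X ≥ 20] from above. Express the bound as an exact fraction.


μ = E[X] = 19/8, a = 20.
Markov: P[X ≥ 20] ≤ μ/a = (19/8)/20 = 19/160.
Numerically: ≈ 0.11875.
(Since a = 20 > μ = 2.37500, the bound 19/160 is < 1 and informative.)

P[X ≥ 20] ≤ 19/160 ≈ 0.11875.


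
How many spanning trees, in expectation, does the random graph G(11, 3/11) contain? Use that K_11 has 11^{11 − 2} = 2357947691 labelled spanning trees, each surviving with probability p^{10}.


K_11 has 11^{11 − 2} = 2357947691 labelled spanning trees.
For each such spanning tree H, let X_H = 1 if all 10 edges of H are present in G. Then P[X_H = 1] = p^{10} = (3/11)^{10} = 59049/25937424601.
By linearity of expectation: E[X] = Σ_H E[X_H] = 2357947691 · p^{10} = 2357947691 · 59049/25937424601 = 59049/11.
Numerically: E[X] ≈ 5368.

E[X] = 2357947691 · (3/11)^{10} = 59049/11 ≈ 5368.


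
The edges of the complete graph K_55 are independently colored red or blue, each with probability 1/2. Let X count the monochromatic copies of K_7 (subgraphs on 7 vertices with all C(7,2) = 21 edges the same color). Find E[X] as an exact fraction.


Let X = Σ_S X_S over the C(55, 7) = 202927725 subsets S of size 7, where X_S = 1 if the K_7 on S is monochromatic.
For a fixed S, the K_7 on S has C(7, 2) = 21 edges. P[all 21 edges red] = (1/2)^21, and likewise for blue, so P[monochromatic] = 2·(1/2)^21 = 2^{1 − 21} = 1/1048576.
By linearity: E[X] = C(55, 7) · 2^{1 − 21} = 202927725 · 1/1048576 = 202927725/1048576.
Numerically: E[X] ≈ 193.527.

E[X] = C(55,7)·2^(1−C(7,2)) = 202927725/1048576 ≈ 193.527.


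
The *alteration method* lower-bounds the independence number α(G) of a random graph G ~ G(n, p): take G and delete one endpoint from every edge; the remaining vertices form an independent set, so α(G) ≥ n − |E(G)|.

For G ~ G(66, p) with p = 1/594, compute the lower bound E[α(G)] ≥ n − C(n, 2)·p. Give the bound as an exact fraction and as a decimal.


E[|E(G)|] = C(66, 2)·p = 2145 · (1/594) = 65/18.
E[α(G)] ≥ n − E[|E(G)|] = 66 − 65/18 = 1123/18.
Numerically: ≈ 62.389.
(This is only a lower bound; the true E[α(G)] may be larger.)

E[α(G)] ≥ 1123/18 ≈ 62.389.


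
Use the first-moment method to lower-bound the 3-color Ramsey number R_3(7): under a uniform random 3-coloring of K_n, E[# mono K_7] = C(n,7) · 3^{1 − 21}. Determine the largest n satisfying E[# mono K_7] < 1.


We need C(n, 7) · 3^{1 − 21} < 1, i.e. C(n, 7) < 3^{21 − 1} = 3486784401.
Check values of n near the boundary:
  n = 77: C(77, 7) = 2404808340; 2404808340 < 3486784401? YES
  n = 78: C(78, 7) = 2641902120; 2641902120 < 3486784401? YES
  n = 79: C(79, 7) = 2898753715; 2898753715 < 3486784401? YES
  n = 80: C(80, 7) = 3176716400; 3176716400 < 3486784401? YES
  n = 81: C(81, 7) = 3477216600; 3477216600 < 3486784401? YES
  n = 82: C(82, 7) = 3801756816; 3801756816 < 3486784401? NO
  n = 83: C(83, 7) = 4151918628; 4151918628 < 3486784401? NO
The largest n with C(n, 7) < 3486784401 is n = 81 (where E[X] = 42928600/43046721 ≈ 0.99726). Hence R_3(7) > 81, i.e. R_3(7) ≥ 82.

Largest n = 81; hence R_3(7) > 81.


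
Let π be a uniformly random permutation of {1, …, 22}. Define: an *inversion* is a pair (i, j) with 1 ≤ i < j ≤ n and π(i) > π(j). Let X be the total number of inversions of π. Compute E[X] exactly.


Write X = Σ X_I over the C(22, 2) = 231 pairs i < j, with X_I the indicator of one inversion.
There are 231 indicators.
For each fixed pair i < j, the values π(i) and π(j) are two distinct elements of {1, …, 22} in uniformly random order; by symmetry P[π(i) > π(j)] = 1/2.
By linearity: E[X] = 231 · (1/2) = C(22, 2) · (1/2) = 231/2 = 231/2 ≈ 115.500.

E[X] = 231/2 = 115.500.


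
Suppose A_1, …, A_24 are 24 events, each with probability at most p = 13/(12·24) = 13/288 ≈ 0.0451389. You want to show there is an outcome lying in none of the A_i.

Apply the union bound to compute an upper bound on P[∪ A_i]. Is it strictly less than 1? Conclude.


Union bound: P[∪_{i=1}^{24} A_i] ≤ Σ_i P[A_i] ≤ 24·p = 24·(13/288) = 13/12.
Numerically: 13/12 ≈ 1.0833333.
Is 13/12 < 1? NO.
Since the bound 13/12 is ≥ 1, the union bound is uninformative here; it does NOT by itself certify existence.

24·p = 13/12 ≈ 1.0833333; existence NOT certified by the union bound.


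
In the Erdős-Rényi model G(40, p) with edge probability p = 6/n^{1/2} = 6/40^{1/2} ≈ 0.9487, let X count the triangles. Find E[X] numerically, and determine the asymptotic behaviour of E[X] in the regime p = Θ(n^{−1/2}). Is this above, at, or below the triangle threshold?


Number of potential triangles: C(40, 3) = 9880.
Each occurs with probability p³ ≈ (0.9487)³ ≈ 8.538150e-01.
By linearity: E[X] = C(40, 3)·p³ ≈ 9880 · 8.538150e-01 ≈ 8435.6919.
Since α = 1/2 < 1, p = c/n^{1/2} ≫ 1/n is above the triangle threshold p ~ 1/n. Asymptotically E[X] ~ (c³/6)·n^{3(1−α)} = (6³/6)·n^{1.5} → ∞; triangles are abundant w.h.p.

E[X] ≈ 8435.6919; in regime p = Θ(1/n^{1/2}) E[X] diverges (above the triangle threshold p ~ 1/n).


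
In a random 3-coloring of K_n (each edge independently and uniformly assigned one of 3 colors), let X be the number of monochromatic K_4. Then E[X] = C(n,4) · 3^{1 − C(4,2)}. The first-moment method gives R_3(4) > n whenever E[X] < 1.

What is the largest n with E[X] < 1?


We need C(n, 4) · 3^{1 − 6} < 1, i.e. C(n, 4) < 3^{6 − 1} = 243.
Check values of n near the boundary:
  n = 9: C(9, 4) = 126; 126 < 243? YES
  n = 10: C(10, 4) = 210; 210 < 243? YES
  n = 11: C(11, 4) = 330; 330 < 243? NO
  n = 12: C(12, 4) = 495; 495 < 243? NO
  n = 13: C(13, 4) = 715; 715 < 243? NO
The largest n with C(n, 4) < 243 is n = 10 (where E[X] = 70/81 ≈ 0.8642). Hence R_3(4) > 10, i.e. R_3(4) ≥ 11.

Largest n = 10; hence R_3(4) > 10.


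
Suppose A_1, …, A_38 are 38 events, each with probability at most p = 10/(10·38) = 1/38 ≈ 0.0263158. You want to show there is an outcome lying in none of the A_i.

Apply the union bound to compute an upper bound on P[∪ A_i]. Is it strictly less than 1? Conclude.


Union bound: P[∪_{i=1}^{38} A_i] ≤ Σ_i P[A_i] ≤ 38·p = 38·(1/38) = 1.
Numerically: 1 ≈ 1.0000000.
Is 1 < 1? NO.
Since the bound 1 is ≥ 1, the union bound is uninformative here; it does NOT by itself certify existence.

38·p = 1 ≈ 1.0000000; existence NOT certified by the union bound.


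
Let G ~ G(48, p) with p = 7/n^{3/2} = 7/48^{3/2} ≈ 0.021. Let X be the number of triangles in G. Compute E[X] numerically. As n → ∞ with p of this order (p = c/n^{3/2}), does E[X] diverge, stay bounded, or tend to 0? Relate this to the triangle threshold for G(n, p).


Number of potential triangles: C(48, 3) = 17296.
Each occurs with probability p³ ≈ (0.021)³ ≈ 9.32628e-06.
By linearity: E[X] = C(48, 3)·p³ ≈ 17296 · 9.32628e-06 ≈ 0.161.
Since α = 3/2 > 1, p = c/n^{3/2} = o(1/n) is below the triangle threshold p ~ 1/n. Asymptotically E[X] ~ (c³/6)·n^{3(1−α)} = (7³/6)·n^{-1.5} → 0, so by Markov's inequality G has no triangles w.h.p.

E[X] ≈ 0.161; in regime p = Θ(1/n^{3/2}) E[X] tends to 0 (below the triangle threshold p ~ 1/n).


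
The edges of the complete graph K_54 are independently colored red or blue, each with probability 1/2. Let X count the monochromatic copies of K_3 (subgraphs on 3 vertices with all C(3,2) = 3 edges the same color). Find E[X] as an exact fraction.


Let X = Σ_S X_S over the C(54, 3) = 24804 subsets S of size 3, where X_S = 1 if the K_3 on S is monochromatic.
For a fixed S, the K_3 on S has C(3, 2) = 3 edges. P[all 3 edges red] = (1/2)^3, and likewise for blue, so P[monochromatic] = 2·(1/2)^3 = 2^{1 − 3} = 1/4.
Summing: E[X] = C(54, 3) · 2^{1 − 3} = 24804 · 1/4 = 6201.
Numerically: E[X] ≈ 6201.0000.

E[X] = C(54,3)·2^(1−C(3,2)) = 6201 ≈ 6201.0000.


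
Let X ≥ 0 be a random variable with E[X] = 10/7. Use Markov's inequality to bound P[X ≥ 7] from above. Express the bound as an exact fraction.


μ = E[X] = 10/7, a = 7.
Markov: P[X ≥ 7] ≤ μ/a = (10/7)/7 = 10/49.
Numerically: ≈ 0.20408.
(Since a = 7 > μ = 1.42857, the bound 10/49 is < 1 and informative.)

P[X ≥ 7] ≤ 10/49 ≈ 0.20408.


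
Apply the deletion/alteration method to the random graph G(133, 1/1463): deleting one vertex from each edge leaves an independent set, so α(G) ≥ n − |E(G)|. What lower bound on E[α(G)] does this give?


E[|E(G)|] = C(133, 2)·p = 8778 · (1/1463) = 6.
E[α(G)] ≥ n − E[|E(G)|] = 133 − 6 = 127.
Numerically: ≈ 127.0000.
(This is only a lower bound; the true E[α(G)] may be larger.)

E[α(G)] ≥ 127 ≈ 127.0000.


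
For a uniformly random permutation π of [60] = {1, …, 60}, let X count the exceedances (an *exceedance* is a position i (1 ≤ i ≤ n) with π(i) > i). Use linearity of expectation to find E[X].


Write X = Σ_{i=1}^{60} X_i, where X_i = 1_{π(i) > i}.
For each fixed i, π(i) is uniform over {1, …, 60} (marginal of a uniform permutation), so P[π(i) > i] = (n − i)/n. Summing: Σ_{i=1}^{60} (n − i)/n = (0 + 1 + … + 59)/60 = 60(60 − 1)/(2·60) = (60 − 1)/2.
Hence E[X] = Σ_{i=1}^{60} (60 − i)/60 = 59/2 ≈ 29.500.

E[X] = 59/2 = 29.500.


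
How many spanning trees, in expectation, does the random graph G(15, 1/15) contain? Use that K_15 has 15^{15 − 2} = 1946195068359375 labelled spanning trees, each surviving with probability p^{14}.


K_15 has 15^{15 − 2} = 1946195068359375 labelled spanning trees.
For each such spanning tree H, let X_H = 1 if all 14 edges of H are present in G. Then P[X_H = 1] = p^{14} = (1/15)^{14} = 1/29192926025390625.
By linearity of expectation: E[X] = Σ_H E[X_H] = 1946195068359375 · p^{14} = 1946195068359375 · 1/29192926025390625 = 1/15.
Numerically: E[X] ≈ 0.0667.

E[X] = 1946195068359375 · (1/15)^{14} = 1/15 ≈ 0.0667.


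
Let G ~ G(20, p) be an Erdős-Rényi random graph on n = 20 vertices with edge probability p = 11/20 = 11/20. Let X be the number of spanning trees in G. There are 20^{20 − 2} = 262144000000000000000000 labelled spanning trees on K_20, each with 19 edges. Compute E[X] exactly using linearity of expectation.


K_20 has 20^{20 − 2} = 262144000000000000000000 labelled spanning trees.
For each such spanning tree H, let X_H = 1 if all 19 edges of H are present in G. Then P[X_H = 1] = p^{19} = (11/20)^{19} = 61159090448414546291/5242880000000000000000000.
By linearity of expectation: E[X] = Σ_H E[X_H] = 262144000000000000000000 · p^{19} = 262144000000000000000000 · 61159090448414546291/5242880000000000000000000 = 61159090448414546291/20.
Numerically: E[X] ≈ 3.06e+18.

E[X] = 262144000000000000000000 · (11/20)^{19} = 61159090448414546291/20 ≈ 3.06e+18.


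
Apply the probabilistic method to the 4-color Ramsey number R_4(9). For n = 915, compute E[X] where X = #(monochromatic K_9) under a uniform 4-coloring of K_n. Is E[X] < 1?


E[X] = C(915, 9) · 4^{1 − 36} = 1190931166636537885130 · 4^{−35} = 1190931166636537885130/1180591620717411303424.
As a reduced fraction: E[X] = 595465583318268942565/590295810358705651712 ≈ 1.008758.
Is E[X] < 1? NO.
Since E[X] ≥ 1, the first-moment bound is inconclusive at n = 915; it does NOT by itself certify R_4(9) > 915.

E[X] = 595465583318268942565/590295810358705651712 ≈ 1.008758; E[X] ≥ 1; first-moment method inconclusive here.


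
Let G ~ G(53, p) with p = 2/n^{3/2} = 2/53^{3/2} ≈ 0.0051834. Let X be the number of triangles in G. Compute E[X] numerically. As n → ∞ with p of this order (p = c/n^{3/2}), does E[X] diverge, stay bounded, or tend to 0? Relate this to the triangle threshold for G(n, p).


Number of potential triangles: C(53, 3) = 23426.
Each occurs with probability p³ ≈ (0.0051834)³ ≈ 1.3926711e-07.
By linearity: E[X] = C(53, 3)·p³ ≈ 23426 · 1.3926711e-07 ≈ 0.00326.
Since α = 3/2 > 1, p = c/n^{3/2} = o(1/n) is below the triangle threshold p ~ 1/n. Asymptotically E[X] ~ (c³/6)·n^{3(1−α)} = (2³/6)·n^{-1.5} → 0, so by Markov's inequality G has no triangles w.h.p.

E[X] ≈ 0.00326; in regime p = Θ(1/n^{3/2}) E[X] tends to 0 (below the triangle threshold p ~ 1/n).


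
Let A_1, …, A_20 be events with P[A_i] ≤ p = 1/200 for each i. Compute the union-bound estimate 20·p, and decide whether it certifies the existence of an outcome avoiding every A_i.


Union bound: P[∪_{i=1}^{20} A_i] ≤ Σ_i P[A_i] ≤ 20·p = 20·(1/200) = 1/10.
Numerically: 1/10 ≈ 0.1000000.
Is 1/10 < 1? YES.
Since P[∪ A_i] ≤ 1/10 < 1, the complement has P[∩ A_i^c] ≥ 1 − 1/10 = 9/10 > 0, so some outcome avoids every A_i.

20·p = 1/10 ≈ 0.1000000; existence CERTIFIED by the union bound.


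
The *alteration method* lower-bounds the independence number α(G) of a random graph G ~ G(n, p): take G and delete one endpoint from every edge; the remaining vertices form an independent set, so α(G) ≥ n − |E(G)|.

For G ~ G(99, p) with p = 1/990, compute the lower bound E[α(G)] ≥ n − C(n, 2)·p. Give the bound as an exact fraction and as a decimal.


E[|E(G)|] = C(99, 2)·p = 4851 · (1/990) = 49/10.
E[α(G)] ≥ n − E[|E(G)|] = 99 − 49/10 = 941/10.
Numerically: ≈ 94.100.
(This is only a lower bound; the true E[α(G)] may be larger.)

E[α(G)] ≥ 941/10 ≈ 94.100.


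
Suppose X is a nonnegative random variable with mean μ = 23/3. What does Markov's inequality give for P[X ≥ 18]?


μ = E[X] = 23/3, a = 18.
Markov: P[X ≥ 18] ≤ μ/a = (23/3)/18 = 23/54.
Numerically: ≈ 0.425926.
(Since a = 18 > μ = 7.666667, the bound 23/54 is < 1 and informative.)

P[X ≥ 18] ≤ 23/54 ≈ 0.425926.


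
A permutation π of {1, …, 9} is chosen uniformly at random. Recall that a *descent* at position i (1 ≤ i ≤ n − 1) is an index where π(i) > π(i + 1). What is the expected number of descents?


Write X = Σ X_I over i = 1, …, 8, with X_I the indicator of one descent.
There are 8 indicators.
For each fixed i, the pair (π(i), π(i+1)) is a uniformly random ordered pair of distinct values from {1, …, 9}; by symmetry P[π(i) > π(i+1)] = 1/2.
By linearity: E[X] = 8 · (1/2) = (9 − 1) · (1/2) = 4 ≈ 4.000000.

E[X] = 4 = 4.000000.


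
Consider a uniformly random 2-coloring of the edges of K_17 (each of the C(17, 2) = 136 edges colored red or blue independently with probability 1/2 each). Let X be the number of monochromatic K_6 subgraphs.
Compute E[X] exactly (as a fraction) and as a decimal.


Let X = Σ_S X_S over the C(17, 6) = 12376 subsets S of size 6, where X_S = 1 if the K_6 on S is monochromatic.
For a fixed S, the K_6 on S has C(6, 2) = 15 edges. P[all 15 edges red] = (1/2)^15, and likewise for blue, so P[monochromatic] = 2·(1/2)^15 = 2^{1 − 15} = 1/16384.
By linearity of expectation: E[X] = C(17, 6) · 2^{1 − 15} = 12376 · 1/16384 = 1547/2048.
Numerically: E[X] ≈ 0.75537.

E[X] = C(17,6)·2^(1−C(6,2)) = 1547/2048 ≈ 0.75537.


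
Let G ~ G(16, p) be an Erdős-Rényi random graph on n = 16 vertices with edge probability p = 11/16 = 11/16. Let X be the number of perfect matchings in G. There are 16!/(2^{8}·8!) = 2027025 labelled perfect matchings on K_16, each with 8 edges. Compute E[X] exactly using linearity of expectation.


K_16 has 16!/(2^{8}·8!) = 2027025 labelled perfect matchings.
For each such perfect matching H, let X_H = 1 if all 8 edges of H are present in G. Then P[X_H = 1] = p^{8} = (11/16)^{8} = 214358881/4294967296.
By linearity of expectation: E[X] = Σ_H E[X_H] = 2027025 · p^{8} = 2027025 · 214358881/4294967296 = 434510810759025/4294967296.
Numerically: E[X] ≈ 1.0117e+05.

E[X] = 2027025 · (11/16)^{8} = 434510810759025/4294967296 ≈ 1.0117e+05.


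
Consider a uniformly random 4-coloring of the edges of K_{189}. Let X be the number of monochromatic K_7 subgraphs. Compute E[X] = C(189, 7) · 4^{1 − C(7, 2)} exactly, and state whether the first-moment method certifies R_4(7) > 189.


E[X] = C(189, 7) · 4^{1 − 21} = 1527510868092 · 4^{−20} = 1527510868092/1099511627776.
As a reduced fraction: E[X] = 381877717023/274877906944 ≈ 1.38926.
Is E[X] < 1? NO.
Since E[X] ≥ 1, the first-moment bound is inconclusive at n = 189; it does NOT by itself certify R_4(7) > 189.

E[X] = 381877717023/274877906944 ≈ 1.38926; E[X] ≥ 1; first-moment method inconclusive here.


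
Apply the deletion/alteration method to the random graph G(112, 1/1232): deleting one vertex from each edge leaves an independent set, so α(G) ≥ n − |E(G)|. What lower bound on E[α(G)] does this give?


E[|E(G)|] = C(112, 2)·p = 6216 · (1/1232) = 111/22.
E[α(G)] ≥ n − E[|E(G)|] = 112 − 111/22 = 2353/22.
Numerically: ≈ 106.955.
(This is only a lower bound; the true E[α(G)] may be larger.)

E[α(G)] ≥ 2353/22 ≈ 106.955.


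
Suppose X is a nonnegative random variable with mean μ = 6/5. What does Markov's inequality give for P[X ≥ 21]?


μ = E[X] = 6/5, a = 21.
Markov: P[X ≥ 21] ≤ μ/a = (6/5)/21 = 2/35.
Numerically: ≈ 0.0571.
(Since a = 21 > μ = 1.2000, the bound 2/35 is < 1 and informative.)

P[X ≥ 21] ≤ 2/35 ≈ 0.0571.


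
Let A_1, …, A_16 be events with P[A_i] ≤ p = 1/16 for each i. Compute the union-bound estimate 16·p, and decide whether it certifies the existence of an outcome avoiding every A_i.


Union bound: P[∪_{i=1}^{16} A_i] ≤ Σ_i P[A_i] ≤ 16·p = 16·(1/16) = 1.
Numerically: 1 ≈ 1.000000.
Is 1 < 1? NO.
Since the bound 1 is ≥ 1, the union bound is uninformative here; it does NOT by itself certify existence.

16·p = 1 ≈ 1.000000; existence NOT certified by the union bound.


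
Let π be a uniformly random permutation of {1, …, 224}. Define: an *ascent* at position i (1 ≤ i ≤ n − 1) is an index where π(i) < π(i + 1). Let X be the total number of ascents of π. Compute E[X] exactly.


Write X = Σ X_I over i = 1, …, 223, with X_I the indicator of one ascent.
There are 223 indicators.
For each fixed i, the pair (π(i), π(i+1)) is a uniformly random ordered pair of distinct values from {1, …, 224}; by symmetry P[π(i) < π(i+1)] = 1/2.
By linearity: E[X] = 223 · (1/2) = (224 − 1) · (1/2) = 223/2 ≈ 111.500000.

E[X] = 223/2 = 111.500000.


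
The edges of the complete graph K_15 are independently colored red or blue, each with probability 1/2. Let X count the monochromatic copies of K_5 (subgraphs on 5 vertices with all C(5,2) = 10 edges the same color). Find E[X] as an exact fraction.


Let X = Σ_S X_S over the C(15, 5) = 3003 subsets S of size 5, where X_S = 1 if the K_5 on S is monochromatic.
For a fixed S, the K_5 on S has C(5, 2) = 10 edges. P[all 10 edges red] = (1/2)^10, and likewise for blue, so P[monochromatic] = 2·(1/2)^10 = 2^{1 − 10} = 1/512.
By linearity: E[X] = C(15, 5) · 2^{1 − 10} = 3003 · 1/512 = 3003/512.
Numerically: E[X] ≈ 5.865.

E[X] = C(15,5)·2^(1−C(5,2)) = 3003/512 ≈ 5.865.


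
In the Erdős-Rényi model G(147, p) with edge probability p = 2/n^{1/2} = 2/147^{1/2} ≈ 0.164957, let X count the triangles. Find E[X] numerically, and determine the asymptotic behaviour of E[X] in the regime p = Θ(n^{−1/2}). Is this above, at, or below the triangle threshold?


Number of potential triangles: C(147, 3) = 518665.
Each occurs with probability p³ ≈ (0.164957)³ ≈ 4.48863183e-03.
By linearity: E[X] = C(147, 3)·p³ ≈ 518665 · 4.48863183e-03 ≈ 2328.096228.
Since α = 1/2 < 1, p = c/n^{1/2} ≫ 1/n is above the triangle threshold p ~ 1/n. Asymptotically E[X] ~ (c³/6)·n^{3(1−α)} = (2³/6)·n^{1.5} → ∞; triangles are abundant w.h.p.

E[X] ≈ 2328.096228; in regime p = Θ(1/n^{1/2}) E[X] diverges (above the triangle threshold p ~ 1/n).


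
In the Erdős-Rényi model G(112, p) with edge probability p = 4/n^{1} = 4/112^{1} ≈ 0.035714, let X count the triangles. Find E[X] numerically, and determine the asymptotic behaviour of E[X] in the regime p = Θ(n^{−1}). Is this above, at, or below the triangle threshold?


Number of potential triangles: C(112, 3) = 227920.
Each occurs with probability p³ ≈ (0.035714)³ ≈ 4.5553936e-05.
By linearity: E[X] = C(112, 3)·p³ ≈ 227920 · 4.5553936e-05 ≈ 10.38265.
Here α = 1, so p = 4/n is exactly at the triangle threshold p ~ 1/n. Asymptotically E[X] → c³/6 = 4³/6 = 32/3 ≈ 10.66667, a bounded constant. In this regime the triangle count is asymptotically Poisson(c³/6).

E[X] ≈ 10.38265; in regime p = Θ(1/n^{1}) E[X] stays bounded (at the triangle threshold p ~ 1/n).


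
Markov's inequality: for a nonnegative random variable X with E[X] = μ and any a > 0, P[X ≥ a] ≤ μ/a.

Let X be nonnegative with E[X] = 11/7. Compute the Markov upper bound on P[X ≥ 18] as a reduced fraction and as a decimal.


μ = E[X] = 11/7, a = 18.
Markov: P[X ≥ 18] ≤ μ/a = (11/7)/18 = 11/126.
Numerically: ≈ 0.08730.
(Since a = 18 > μ = 1.57143, the bound 11/126 is < 1 and informative.)

P[X ≥ 18] ≤ 11/126 ≈ 0.08730.


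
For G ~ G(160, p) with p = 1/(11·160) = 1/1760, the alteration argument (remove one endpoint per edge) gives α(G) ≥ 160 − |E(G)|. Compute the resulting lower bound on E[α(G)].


E[|E(G)|] = C(160, 2)·p = 12720 · (1/1760) = 159/22.
E[α(G)] ≥ n − E[|E(G)|] = 160 − 159/22 = 3361/22.
Numerically: ≈ 152.77273.
(This is only a lower bound; the true E[α(G)] may be larger.)

E[α(G)] ≥ 3361/22 ≈ 152.77273.


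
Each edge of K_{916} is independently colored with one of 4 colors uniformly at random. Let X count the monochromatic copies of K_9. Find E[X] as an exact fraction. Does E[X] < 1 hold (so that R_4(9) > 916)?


E[X] = C(916, 9) · 4^{1 − 36} = 1202748565202942340440 · 4^{−35} = 1202748565202942340440/1180591620717411303424.
As a reduced fraction: E[X] = 150343570650367792555/147573952589676412928 ≈ 1.01877.
Is E[X] < 1? NO.
Since E[X] ≥ 1, the first-moment bound is inconclusive at n = 916; it does NOT by itself certify R_4(9) > 916.

E[X] = 150343570650367792555/147573952589676412928 ≈ 1.01877; E[X] ≥ 1; first-moment method inconclusive here.


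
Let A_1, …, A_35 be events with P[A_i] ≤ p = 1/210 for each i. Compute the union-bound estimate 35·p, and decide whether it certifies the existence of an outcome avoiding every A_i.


Union bound: P[∪_{i=1}^{35} A_i] ≤ Σ_i P[A_i] ≤ 35·p = 35·(1/210) = 1/6.
Numerically: 1/6 ≈ 0.1667.
Is 1/6 < 1? YES.
Since P[∪ A_i] ≤ 1/6 < 1, the complement has P[∩ A_i^c] ≥ 1 − 1/6 = 5/6 > 0, so some outcome avoids every A_i.

35·p = 1/6 ≈ 0.1667; existence CERTIFIED by the union bound.


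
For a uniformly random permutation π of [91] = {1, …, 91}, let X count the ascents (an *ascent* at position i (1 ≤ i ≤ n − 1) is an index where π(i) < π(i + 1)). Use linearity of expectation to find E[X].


Write X = Σ X_I over i = 1, …, 90, with X_I the indicator of one ascent.
There are 90 indicators.
For each fixed i, the pair (π(i), π(i+1)) is a uniformly random ordered pair of distinct values from {1, …, 91}; by symmetry P[π(i) < π(i+1)] = 1/2.
By linearity: E[X] = 90 · (1/2) = (91 − 1) · (1/2) = 45 ≈ 45.0000.

E[X] = 45 = 45.0000.
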